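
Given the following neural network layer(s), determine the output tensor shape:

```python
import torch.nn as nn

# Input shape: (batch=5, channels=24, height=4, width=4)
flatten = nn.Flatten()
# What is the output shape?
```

Input: (5, 24, 4, 4) -> Output: (5, 384)

Answer: (5, 384)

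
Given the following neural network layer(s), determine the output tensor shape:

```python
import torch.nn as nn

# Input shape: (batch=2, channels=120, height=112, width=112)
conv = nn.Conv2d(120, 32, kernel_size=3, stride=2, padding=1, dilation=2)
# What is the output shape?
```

Input: (2, 120, 112, 112) -> Output: (2, 32, 55, 55)

Answer: (2, 32, 55, 55)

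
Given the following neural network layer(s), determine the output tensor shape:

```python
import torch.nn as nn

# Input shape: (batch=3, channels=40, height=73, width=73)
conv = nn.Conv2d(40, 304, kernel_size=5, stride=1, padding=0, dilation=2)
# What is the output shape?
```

Input: (3, 40, 73, 73) -> Output: (3, 304, 65, 65)

Answer: (3, 304, 65, 65)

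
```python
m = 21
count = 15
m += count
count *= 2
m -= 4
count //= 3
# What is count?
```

Trace:
`m = 21` → m = 21
`count = 15` → count = 15
`m += count` → m = 36
`count *= 2` → count = 30
`m -= 4` → m = 32
`count //= 3` → count = 10
So count = 10

Answer: 10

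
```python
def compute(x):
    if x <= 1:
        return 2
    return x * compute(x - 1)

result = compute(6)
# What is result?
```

compute(6) = 6 * 5 * 4 * 3 * 2 * 2 = 1440

Answer: 1440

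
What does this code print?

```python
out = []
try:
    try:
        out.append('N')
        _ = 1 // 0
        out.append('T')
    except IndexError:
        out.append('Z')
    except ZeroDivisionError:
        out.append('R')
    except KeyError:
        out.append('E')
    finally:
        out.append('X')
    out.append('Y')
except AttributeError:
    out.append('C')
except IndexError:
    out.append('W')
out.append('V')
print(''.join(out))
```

Execution trace: 'N' (inner try body) → 'R' (inner except ZeroDivisionError) → 'X' (inner finally) → 'Y' (try body, no exception) → 'V' (after the try/except). Output: NRXYV

Answer: NRXYV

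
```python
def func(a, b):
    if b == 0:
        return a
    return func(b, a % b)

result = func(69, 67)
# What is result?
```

func(69, 67) -> func(67, 2) -> func(2, 1) -> func(1, 0) -> 1

Answer: 1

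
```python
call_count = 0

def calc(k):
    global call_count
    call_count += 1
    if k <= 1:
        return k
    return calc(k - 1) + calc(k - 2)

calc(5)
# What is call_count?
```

Calls(k) = 1 + Calls(k-1) + Calls(k-2); Calls(0)=Calls(1)=1. For k=5 this gives 15.

Answer: 15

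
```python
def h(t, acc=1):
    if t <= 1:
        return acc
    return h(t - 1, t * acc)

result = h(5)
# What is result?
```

Accumulator trace (n, acc): (5, 1) -> (4, 5) -> (3, 20) -> (2, 60) -> (1, 120) -> return 120

Answer: 120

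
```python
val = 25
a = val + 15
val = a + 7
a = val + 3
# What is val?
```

Trace:
`val = 25` → val = 25
`a = val + 15` → a = 40
`val = a + 7` → val = 47
`a = val + 3` → a = 50
So val = 47

Answer: 47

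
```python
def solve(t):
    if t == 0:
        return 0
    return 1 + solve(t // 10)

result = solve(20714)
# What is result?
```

Count of digits of 20714: 5

Answer: 5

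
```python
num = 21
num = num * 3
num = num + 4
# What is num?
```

Trace:
`num = 21` → num = 21
`num = num * 3` → num = 63
`num = num + 4` → num = 67
So num = 67

Answer: 67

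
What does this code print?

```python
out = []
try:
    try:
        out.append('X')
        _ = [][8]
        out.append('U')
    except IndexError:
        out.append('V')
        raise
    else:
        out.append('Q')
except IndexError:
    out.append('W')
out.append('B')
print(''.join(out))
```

Execution trace: 'X' (inner try body) → 'V' (inner except IndexError) → 'W' (outer except IndexError) → 'B' (after the try/except). Output: XVWB

Answer: XVWB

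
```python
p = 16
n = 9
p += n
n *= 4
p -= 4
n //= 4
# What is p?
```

Trace:
`p = 16` → p = 16
`n = 9` → n = 9
`p += n` → p = 25
`n *= 4` → n = 36
`p -= 4` → p = 21
`n //= 4` → n = 9
So p = 21

Answer: 21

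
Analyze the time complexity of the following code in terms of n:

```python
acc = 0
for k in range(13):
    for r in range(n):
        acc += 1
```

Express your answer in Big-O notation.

Each loop level contributes: 1 × n. Multiplying the contributions gives O(n).

Answer: O(n)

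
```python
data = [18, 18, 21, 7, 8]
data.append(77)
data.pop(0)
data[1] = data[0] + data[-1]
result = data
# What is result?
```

Trace:
`data = [18, 18, 21, 7, 8]` → data = [18, 18, 21, 7, 8]
`data.append(77)` → data = [18, 18, 21, 7, 8, 77]
`data.pop(0)` → data = [18, 21, 7, 8, 77]
`data[1] = data[0] + data[-1]` → data = [18, 95, 7, 8, 77]
`result = data` → result = [18, 95, 7, 8, 77]
So result = [18, 95, 7, 8, 77]

Answer: [18, 95, 7, 8, 77]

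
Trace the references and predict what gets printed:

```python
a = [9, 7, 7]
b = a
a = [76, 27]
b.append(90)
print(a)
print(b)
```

Key concept: rebinding vs mutation: a is rebound to a new list, b still points at the original.
Step by step:
`a = [9, 7, 7]` → a = [9, 7, 7]
`b = a` → b = [9, 7, 7] (same object as a)
`a = [76, 27]` → a = [76, 27]
`b.append(90)` → b = [9, 7, 7, 90]
`print(a)` → prints [76, 27]
`print(b)` → prints [9, 7, 7, 90]

Answer:
[76, 27]
[9, 7, 7, 90]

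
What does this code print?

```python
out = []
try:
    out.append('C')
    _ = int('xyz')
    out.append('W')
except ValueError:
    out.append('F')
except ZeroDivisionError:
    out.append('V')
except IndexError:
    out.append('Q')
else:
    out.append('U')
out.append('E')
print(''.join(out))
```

Execution trace: 'C' (try body) → 'F' (except ValueError) → 'E' (after the try/except). Output: CFE

Answer: CFE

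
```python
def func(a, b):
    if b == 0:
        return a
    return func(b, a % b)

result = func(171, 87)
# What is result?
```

func(171, 87) -> func(87, 84) -> func(84, 3) -> func(3, 0) -> 3

Answer: 3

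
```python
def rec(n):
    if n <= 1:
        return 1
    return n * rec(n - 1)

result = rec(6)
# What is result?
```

rec(6) = 6 * 5 * 4 * 3 * 2 * 1 = 720

Answer: 720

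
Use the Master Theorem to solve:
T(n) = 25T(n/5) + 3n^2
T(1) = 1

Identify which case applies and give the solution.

a=25, b=5, f(n)=3n^2. log_5(25) = 2. Since c=2 = 2, Case 2 applies: T(n) = Θ(n^log_b(a) · log n) = O(n^2 log n).

Answer: O(n^2 log n) - Case 2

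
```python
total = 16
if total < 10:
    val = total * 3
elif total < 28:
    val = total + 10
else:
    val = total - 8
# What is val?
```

Trace:
`total = 16` → total = 16
`if total < 10: ...` → total < 10 is False, total < 28 is True → val = 26
So val = 26

Answer: 26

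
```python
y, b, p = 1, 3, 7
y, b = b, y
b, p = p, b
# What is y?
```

Trace:
`y, b, p = 1, 3, 7` → y = 1; b = 3; p = 7
`y, b = b, y` → y = 3; b = 1
`b, p = p, b` → b = 7; p = 1
So y = 3

Answer: 3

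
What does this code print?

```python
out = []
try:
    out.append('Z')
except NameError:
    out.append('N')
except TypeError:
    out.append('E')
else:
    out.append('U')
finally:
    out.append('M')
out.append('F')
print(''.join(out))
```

Execution trace: 'Z' (try body, no exception) → 'U' (else) → 'M' (finally) → 'F' (after the try/except). Output: ZUMF

Answer: ZUMF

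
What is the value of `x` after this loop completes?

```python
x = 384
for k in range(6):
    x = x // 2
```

Halve 6 times: 384 // 2^6 = 6
`x` takes the values: 384 → 192 → 96 → 48 → 24 → 12 → 6

Answer: 6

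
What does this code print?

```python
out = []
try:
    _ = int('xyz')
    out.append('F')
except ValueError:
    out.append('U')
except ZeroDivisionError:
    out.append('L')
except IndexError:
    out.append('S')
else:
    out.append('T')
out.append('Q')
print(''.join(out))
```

Execution trace: 'U' (except ValueError) → 'Q' (after the try/except). Output: UQ

Answer: UQ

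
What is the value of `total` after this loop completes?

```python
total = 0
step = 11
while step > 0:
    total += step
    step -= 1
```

Sum 11 down to 1
`total` takes the values: 0 → 11 → 21 → 30 → 38 → 45 → 51 → 56 → 60 → 63 → 65 → 66

Answer: 66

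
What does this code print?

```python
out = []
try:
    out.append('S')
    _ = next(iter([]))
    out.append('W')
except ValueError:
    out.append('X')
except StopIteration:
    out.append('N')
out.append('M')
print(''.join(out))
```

Execution trace: 'S' (try body) → 'N' (except StopIteration) → 'M' (after the try/except). Output: SNM

Answer: SNM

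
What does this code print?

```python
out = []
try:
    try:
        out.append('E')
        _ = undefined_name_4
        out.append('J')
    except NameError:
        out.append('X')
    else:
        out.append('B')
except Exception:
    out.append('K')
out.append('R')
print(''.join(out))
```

Execution trace: 'E' (inner try body) → 'X' (inner except NameError) → 'R' (after the try/except). Output: EXR

Answer: EXR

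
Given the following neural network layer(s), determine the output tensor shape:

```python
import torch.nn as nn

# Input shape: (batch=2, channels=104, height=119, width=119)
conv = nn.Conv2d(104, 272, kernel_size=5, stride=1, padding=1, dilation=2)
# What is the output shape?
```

Input: (2, 104, 119, 119) -> Output: (2, 272, 113, 113)

Answer: (2, 272, 113, 113)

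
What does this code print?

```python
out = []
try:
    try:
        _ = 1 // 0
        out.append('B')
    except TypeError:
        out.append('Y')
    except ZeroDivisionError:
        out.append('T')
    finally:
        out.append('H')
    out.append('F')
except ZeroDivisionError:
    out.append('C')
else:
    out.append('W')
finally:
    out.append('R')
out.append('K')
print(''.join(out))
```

Execution trace: 'T' (inner except ZeroDivisionError) → 'H' (inner finally) → 'F' (try body, no exception) → 'W' (else) → 'R' (finally) → 'K' (after the try/except). Output: THFWRK

Answer: THFWRK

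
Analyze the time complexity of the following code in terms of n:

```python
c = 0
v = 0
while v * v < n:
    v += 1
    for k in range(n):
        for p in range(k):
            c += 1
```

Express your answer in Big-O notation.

Each loop level contributes: √n × n × n. Multiplying the contributions gives O(n^2√n).

Answer: O(n^2√n)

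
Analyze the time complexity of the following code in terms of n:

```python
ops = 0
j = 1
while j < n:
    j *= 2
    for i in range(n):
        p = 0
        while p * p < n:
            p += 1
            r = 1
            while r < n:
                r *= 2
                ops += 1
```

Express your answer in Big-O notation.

Each loop level contributes: log n × n × √n × log n. Multiplying the contributions gives O(n√n log² n).

Answer: O(n√n log² n)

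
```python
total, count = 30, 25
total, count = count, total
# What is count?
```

Trace:
`total, count = 30, 25` → total = 30; count = 25
`total, count = count, total` → total = 25; count = 30
So count = 30

Answer: 30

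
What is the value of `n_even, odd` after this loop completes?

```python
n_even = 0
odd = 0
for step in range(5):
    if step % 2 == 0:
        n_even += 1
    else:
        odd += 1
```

Count evens and odds in range(5)
`n_even, odd` takes the values: (0, 0) → (1, 0) → (1, 1) → (2, 1) → (2, 2) → (3, 2)

Answer: 3, 2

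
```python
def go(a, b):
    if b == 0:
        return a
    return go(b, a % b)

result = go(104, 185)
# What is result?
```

go(104, 185) -> go(185, 104) -> go(104, 81) -> go(81, 23) -> go(23, 12) -> go(12, 11) -> go(11, 1) -> go(1, 0) -> 1

Answer: 1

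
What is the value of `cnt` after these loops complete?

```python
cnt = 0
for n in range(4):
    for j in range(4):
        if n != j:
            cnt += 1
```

4² - 4 (exclude diagonal)
`cnt` takes the values: 0 → 1 → 2 → 3 → 4 → 5 → 6 → 7 → 8 → 9 → 10 → 11 → 12

Answer: 12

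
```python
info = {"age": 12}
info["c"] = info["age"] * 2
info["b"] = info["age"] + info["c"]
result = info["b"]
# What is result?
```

Trace:
`info = {"age": 12}` → info = {'age': 12}
`info["c"] = info["age"] * 2` → info = {'age': 12, 'c': 24}
`info["b"] = info["age"] + info["c"]` → info = {'age': 12, 'c': 24, 'b': 36}
`result = info["b"]` → result = 36
So result = 36

Answer: 36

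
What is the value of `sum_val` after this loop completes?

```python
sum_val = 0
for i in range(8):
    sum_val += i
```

Sum of 0 to 7 = 28
`sum_val` takes the values: 0 → 1 → 3 → 6 → 10 → 15 → 21 → 28

Answer: 28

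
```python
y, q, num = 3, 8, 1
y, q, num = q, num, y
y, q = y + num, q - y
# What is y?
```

Trace:
`y, q, num = 3, 8, 1` → y = 3; q = 8; num = 1
`y, q, num = q, num, y` → y = 8; q = 1; num = 3
`y, q = y + num, q - y` → y = 11; q = -7
So y = 11

Answer: 11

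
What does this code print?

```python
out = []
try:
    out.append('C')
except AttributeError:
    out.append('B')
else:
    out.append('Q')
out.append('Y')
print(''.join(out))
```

Execution trace: 'C' (try body, no exception) → 'Q' (else) → 'Y' (after the try/except). Output: CQY

Answer: CQY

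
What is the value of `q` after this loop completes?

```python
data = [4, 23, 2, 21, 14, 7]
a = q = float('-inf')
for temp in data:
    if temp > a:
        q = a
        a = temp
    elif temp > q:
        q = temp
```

Second largest (with repeats) in [4, 23, 2, 21, 14, 7]
`q` takes the values: -inf → 4 → 21

Answer: 21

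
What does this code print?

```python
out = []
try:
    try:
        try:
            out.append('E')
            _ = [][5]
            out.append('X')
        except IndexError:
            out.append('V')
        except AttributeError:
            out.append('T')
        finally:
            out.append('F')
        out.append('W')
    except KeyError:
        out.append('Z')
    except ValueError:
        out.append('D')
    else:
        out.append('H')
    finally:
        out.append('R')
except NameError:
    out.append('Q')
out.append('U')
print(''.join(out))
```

Execution trace: 'E' (inner try body) → 'V' (inner except IndexError) → 'F' (inner finally) → 'W' (try body, no exception) → 'H' (else) → 'R' (finally) → 'U' (after the try/except). Output: EVFWHRU

Answer: EVFWHRU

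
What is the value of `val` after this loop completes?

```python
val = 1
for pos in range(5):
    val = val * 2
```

Multiply by 2, 5 times: 1 * 2^5 = 32
`val` takes the values: 1 → 2 → 4 → 8 → 16 → 32

Answer: 32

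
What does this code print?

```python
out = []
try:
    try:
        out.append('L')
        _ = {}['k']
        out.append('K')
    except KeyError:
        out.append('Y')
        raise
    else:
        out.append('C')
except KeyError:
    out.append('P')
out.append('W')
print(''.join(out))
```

Execution trace: 'L' (inner try body) → 'Y' (inner except KeyError) → 'P' (outer except KeyError) → 'W' (after the try/except). Output: LYPW

Answer: LYPW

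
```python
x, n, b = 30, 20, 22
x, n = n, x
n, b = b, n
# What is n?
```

Trace:
`x, n, b = 30, 20, 22` → x = 30; n = 20; b = 22
`x, n = n, x` → x = 20; n = 30
`n, b = b, n` → n = 22; b = 30
So n = 22

Answer: 22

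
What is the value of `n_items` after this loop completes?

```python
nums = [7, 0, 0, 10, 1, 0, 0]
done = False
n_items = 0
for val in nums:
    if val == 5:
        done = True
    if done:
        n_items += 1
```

Count elements after first 5 in [7, 0, 0, 10, 1, 0, 0]
`n_items` takes the values: 0

Answer: 0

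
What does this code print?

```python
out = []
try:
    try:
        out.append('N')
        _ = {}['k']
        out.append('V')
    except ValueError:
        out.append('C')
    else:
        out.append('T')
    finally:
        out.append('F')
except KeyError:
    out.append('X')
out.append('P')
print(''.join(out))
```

Execution trace: 'N' (try body) → 'F' (finally) → 'X' (outer except KeyError) → 'P' (after the try/except). Output: NFXP

Answer: NFXP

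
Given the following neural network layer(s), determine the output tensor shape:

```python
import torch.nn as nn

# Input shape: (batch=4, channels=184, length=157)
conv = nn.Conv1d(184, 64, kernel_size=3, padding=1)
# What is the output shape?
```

Input: (4, 184, 157) -> Output: (4, 64, 157)

Answer: (4, 64, 157)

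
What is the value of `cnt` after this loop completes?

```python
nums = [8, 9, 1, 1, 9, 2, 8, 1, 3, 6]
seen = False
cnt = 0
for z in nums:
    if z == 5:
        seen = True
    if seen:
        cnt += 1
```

Count elements after first 5 in [8, 9, 1, 1, 9, 2, 8, 1, 3, 6]
`cnt` takes the values: 0

Answer: 0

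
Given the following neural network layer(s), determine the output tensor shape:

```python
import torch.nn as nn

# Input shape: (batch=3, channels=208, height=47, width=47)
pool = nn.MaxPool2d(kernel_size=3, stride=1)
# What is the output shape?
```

Input: (3, 208, 47, 47) -> Output: (3, 208, 45, 45)

Answer: (3, 208, 45, 45)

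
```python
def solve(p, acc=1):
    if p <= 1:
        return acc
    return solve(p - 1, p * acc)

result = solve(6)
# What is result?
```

Accumulator trace (n, acc): (6, 1) -> (5, 6) -> (4, 30) -> (3, 120) -> (2, 360) -> (1, 720) -> return 720

Answer: 720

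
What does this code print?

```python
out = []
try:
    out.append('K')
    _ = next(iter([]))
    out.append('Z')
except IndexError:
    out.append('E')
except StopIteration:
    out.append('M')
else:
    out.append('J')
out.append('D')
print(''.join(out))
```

Execution trace: 'K' (try body) → 'M' (except StopIteration) → 'D' (after the try/except). Output: KMD

Answer: KMD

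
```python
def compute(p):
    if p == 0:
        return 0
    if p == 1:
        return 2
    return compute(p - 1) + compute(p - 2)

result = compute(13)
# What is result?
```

Build up from base cases: compute(0)=0, compute(1)=2, compute(2)=2, compute(3)=4, compute(4)=6, compute(5)=10, compute(6)=16, ..., compute(13)=466

Answer: 466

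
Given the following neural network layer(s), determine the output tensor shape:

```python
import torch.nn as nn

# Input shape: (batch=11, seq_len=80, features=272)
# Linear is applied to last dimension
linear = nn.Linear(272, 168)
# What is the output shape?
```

Input: (11, 80, 272) -> Output: (11, 80, 168)

Answer: (11, 80, 168)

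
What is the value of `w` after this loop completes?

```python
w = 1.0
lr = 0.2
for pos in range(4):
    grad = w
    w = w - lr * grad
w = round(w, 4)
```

Gradient descent: w = 1.0 * (1 - 0.2)^4
`w` takes the values: 1.0 → 0.8 → 0.64 → 0.512 → 0.4096

Answer: 0.4096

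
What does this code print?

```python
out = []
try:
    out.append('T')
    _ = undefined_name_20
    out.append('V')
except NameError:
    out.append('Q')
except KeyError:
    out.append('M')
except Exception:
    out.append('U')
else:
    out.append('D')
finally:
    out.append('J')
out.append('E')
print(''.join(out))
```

Execution trace: 'T' (try body) → 'Q' (except NameError) → 'J' (finally) → 'E' (after the try/except). Output: TQJE

Answer: TQJE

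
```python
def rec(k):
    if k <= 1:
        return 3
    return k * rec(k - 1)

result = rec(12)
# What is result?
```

rec(12) = 12 * 11 * 10 * 9 * 8 * 7 * 6 * 5 * 4 * 3 * 2 * 3 = 1437004800

Answer: 1437004800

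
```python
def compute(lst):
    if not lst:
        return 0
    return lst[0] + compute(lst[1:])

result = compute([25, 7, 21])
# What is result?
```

25 + 7 + 21 + 0 = 53

Answer: 53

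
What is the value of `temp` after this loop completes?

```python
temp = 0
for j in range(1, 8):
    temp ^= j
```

XOR of 1 to 7
`temp` takes the values: 0 → 1 → 3 → 0 → 4 → 1 → 7 → 0

Answer: 0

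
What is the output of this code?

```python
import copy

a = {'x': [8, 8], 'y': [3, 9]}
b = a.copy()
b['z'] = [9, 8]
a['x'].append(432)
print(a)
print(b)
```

Key concept: shallow copy of dict with mutable values.
Step by step:
`a = {'x': [8, 8], 'y': [3, 9]}` → a = {'x': [8, 8], 'y': [3, 9]}
`b = a.copy()` → b = {'x': [8, 8], 'y': [3, 9]}
`b['z'] = [9, 8]` → b = {'x': [8, 8], 'y': [3, 9], 'z': [9, 8]}
`a['x'].append(432)` → a = {'x': [8, 8, 432], 'y': [3, 9]}; b = {'x': [8, 8, 432], 'y': [3, 9], 'z': [9, 8]}
`print(a)` → prints {'x': [8, 8, 432], 'y': [3, 9]}
`print(b)` → prints {'x': [8, 8, 432], 'y': [3, 9], 'z': [9, 8]}

Answer:
{'x': [8, 8, 432], 'y': [3, 9]}
{'x': [8, 8, 432], 'y': [3, 9], 'z': [9, 8]}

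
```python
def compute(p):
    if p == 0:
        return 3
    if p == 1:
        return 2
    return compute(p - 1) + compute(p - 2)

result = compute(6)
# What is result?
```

Build up from base cases: compute(0)=3, compute(1)=2, compute(2)=5, compute(3)=7, compute(4)=12, compute(5)=19, compute(6)=31

Answer: 31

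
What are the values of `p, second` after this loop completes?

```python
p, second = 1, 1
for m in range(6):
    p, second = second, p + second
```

Fibonacci: after 6 iterations
`p, second` takes the values: (1, 1) → (1, 2) → (2, 3) → (3, 5) → (5, 8) → (8, 13) → (13, 21)

Answer: 13, 21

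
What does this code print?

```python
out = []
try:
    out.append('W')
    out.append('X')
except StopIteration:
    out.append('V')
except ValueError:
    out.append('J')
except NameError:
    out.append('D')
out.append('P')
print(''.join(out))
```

Execution trace: 'W' (try body) → 'X' (try body, no exception) → 'P' (after the try/except). Output: WXP

Answer: WXP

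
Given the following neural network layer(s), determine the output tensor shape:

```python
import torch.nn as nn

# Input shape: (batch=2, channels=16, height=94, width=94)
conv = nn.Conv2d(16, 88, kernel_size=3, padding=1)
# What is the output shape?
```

Input: (2, 16, 94, 94) -> Output: (2, 88, 94, 94)

Answer: (2, 88, 94, 94)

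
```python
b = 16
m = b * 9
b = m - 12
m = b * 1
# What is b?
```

Trace:
`b = 16` → b = 16
`m = b * 9` → m = 144
`b = m - 12` → b = 132
`m = b * 1` → m = 132
So b = 132

Answer: 132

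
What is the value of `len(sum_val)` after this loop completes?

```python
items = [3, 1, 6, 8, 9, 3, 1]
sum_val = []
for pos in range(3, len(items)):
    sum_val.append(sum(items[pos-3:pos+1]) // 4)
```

Number of 4-element averages
`sum_val` takes the values: [] → [4] → [4, 6] → [4, 6, 6] → [4, 6, 6, 5]
So `len(sum_val)` = 4

Answer: 4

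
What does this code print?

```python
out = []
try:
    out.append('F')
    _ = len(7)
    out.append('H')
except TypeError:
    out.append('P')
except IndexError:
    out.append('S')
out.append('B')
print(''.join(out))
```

Execution trace: 'F' (try body) → 'P' (except TypeError) → 'B' (after the try/except). Output: FPB

Answer: FPB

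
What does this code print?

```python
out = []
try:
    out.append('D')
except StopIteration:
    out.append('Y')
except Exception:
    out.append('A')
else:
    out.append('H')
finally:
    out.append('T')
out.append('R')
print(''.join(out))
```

Execution trace: 'D' (try body, no exception) → 'H' (else) → 'T' (finally) → 'R' (after the try/except). Output: DHTR

Answer: DHTR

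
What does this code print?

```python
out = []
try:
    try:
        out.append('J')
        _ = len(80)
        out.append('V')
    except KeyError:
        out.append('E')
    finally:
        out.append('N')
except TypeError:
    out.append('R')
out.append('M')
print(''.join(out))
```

Execution trace: 'J' (inner try body) → 'N' (inner finally) → 'R' (outer except TypeError) → 'M' (after the try/except). Output: JNRM

Answer: JNRM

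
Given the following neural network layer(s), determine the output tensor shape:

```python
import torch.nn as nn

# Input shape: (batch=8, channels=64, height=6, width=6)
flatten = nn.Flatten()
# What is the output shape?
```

Input: (8, 64, 6, 6) -> Output: (8, 2304)

Answer: (8, 2304)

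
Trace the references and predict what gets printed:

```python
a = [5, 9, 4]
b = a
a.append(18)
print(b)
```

Key concept: basic list aliasing.
Step by step:
`a = [5, 9, 4]` → a = [5, 9, 4]
`b = a` → b = [5, 9, 4] (same object as a)
`a.append(18)` → a = [5, 9, 4, 18] (same object as b); b = [5, 9, 4, 18] (same object as a)
`print(b)` → prints [5, 9, 4, 18]

Answer: [5, 9, 4, 18]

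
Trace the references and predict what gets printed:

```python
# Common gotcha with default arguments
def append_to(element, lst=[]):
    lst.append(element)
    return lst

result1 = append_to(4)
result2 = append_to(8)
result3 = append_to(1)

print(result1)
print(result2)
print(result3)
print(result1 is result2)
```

Key concept: mutable default argument gotcha.
Step by step:
`result1 = append_to(4)` → result1 = [4]
`result2 = append_to(8)` → result1 = [4, 8] (same object as result2); result2 = [4, 8] (same object as result1)
`result3 = append_to(1)` → result1 = [4, 8, 1] (same object as result2, result3); result2 = [4, 8, 1] (same object as result1, result3); result3 = [4, 8, 1] (same object as result1, result2)
`print(result1)` → prints [4, 8, 1]
`print(result2)` → prints [4, 8, 1]
`print(result3)` → prints [4, 8, 1]
`print(result1 is result2)` → prints True

Answer:
[4, 8, 1]
[4, 8, 1]
[4, 8, 1]
True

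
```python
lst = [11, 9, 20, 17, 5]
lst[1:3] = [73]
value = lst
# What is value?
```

Trace:
`lst = [11, 9, 20, 17, 5]` → lst = [11, 9, 20, 17, 5]
`lst[1:3] = [73]` → lst = [11, 73, 17, 5]
`value = lst` → value = [11, 73, 17, 5]
So value = [11, 73, 17, 5]

Answer: [11, 73, 17, 5]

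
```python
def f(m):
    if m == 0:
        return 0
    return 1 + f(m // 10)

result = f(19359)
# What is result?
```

Count of digits of 19359: 5

Answer: 5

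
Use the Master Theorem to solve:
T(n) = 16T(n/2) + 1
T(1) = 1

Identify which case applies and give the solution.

a=16, b=2, f(n)=1. log_2(16) = 4. Since c=0 < 4, Case 1 applies: T(n) = Θ(n^log_b(a)) = O(n^4).

Answer: O(n^4) - Case 1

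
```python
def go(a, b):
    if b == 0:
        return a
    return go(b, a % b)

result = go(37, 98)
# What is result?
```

go(37, 98) -> go(98, 37) -> go(37, 24) -> go(24, 13) -> go(13, 11) -> go(11, 2) -> go(2, 1) -> go(1, 0) -> 1

Answer: 1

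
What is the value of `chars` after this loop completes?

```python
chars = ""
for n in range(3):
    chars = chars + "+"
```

Repeat '+' 3 times
`chars` takes the values: "" → "+" → "++" → "+++"

Answer: "+++"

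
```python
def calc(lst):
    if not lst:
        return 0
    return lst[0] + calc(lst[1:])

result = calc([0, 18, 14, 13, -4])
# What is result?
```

0 + 18 + 14 + 13 + (-4) + 0 = 41

Answer: 41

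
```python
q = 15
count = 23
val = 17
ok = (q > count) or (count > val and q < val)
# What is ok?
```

Trace:
`q = 15` → q = 15
`count = 23` → count = 23
`val = 17` → val = 17
`ok = (q > count) or (count > val and q < val)` → ok = True
So ok = True

Answer: True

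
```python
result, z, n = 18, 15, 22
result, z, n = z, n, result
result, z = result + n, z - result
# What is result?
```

Trace:
`result, z, n = 18, 15, 22` → result = 18; z = 15; n = 22
`result, z, n = z, n, result` → result = 15; z = 22; n = 18
`result, z = result + n, z - result` → result = 33; z = 7
So result = 33

Answer: 33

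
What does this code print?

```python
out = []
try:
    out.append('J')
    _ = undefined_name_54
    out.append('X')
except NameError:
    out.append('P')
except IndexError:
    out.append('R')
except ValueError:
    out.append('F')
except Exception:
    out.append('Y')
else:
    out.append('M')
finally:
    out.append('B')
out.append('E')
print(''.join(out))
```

Execution trace: 'J' (try body) → 'P' (except NameError) → 'B' (finally) → 'E' (after the try/except). Output: JPBE

Answer: JPBE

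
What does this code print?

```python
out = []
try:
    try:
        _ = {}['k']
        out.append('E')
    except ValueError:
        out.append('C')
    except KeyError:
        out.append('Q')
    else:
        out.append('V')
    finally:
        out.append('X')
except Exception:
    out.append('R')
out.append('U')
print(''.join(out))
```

Execution trace: 'Q' (inner except KeyError) → 'X' (inner finally) → 'U' (after the try/except). Output: QXU

Answer: QXU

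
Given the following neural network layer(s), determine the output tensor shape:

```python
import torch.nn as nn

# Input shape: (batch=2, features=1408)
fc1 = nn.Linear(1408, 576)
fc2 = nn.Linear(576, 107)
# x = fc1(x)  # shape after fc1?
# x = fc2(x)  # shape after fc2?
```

Input: (2, 1408) -> after fc1: (2, 576) -> Output: (2, 107)

Answer: (2, 107)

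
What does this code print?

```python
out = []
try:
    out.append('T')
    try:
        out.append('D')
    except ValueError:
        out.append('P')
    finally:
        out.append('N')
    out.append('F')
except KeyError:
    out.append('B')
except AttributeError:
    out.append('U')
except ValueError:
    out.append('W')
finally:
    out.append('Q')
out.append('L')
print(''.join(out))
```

Execution trace: 'T' (try body) → 'D' (inner try body, no exception) → 'N' (inner finally) → 'F' (try body, no exception) → 'Q' (finally) → 'L' (after the try/except). Output: TDNFQL

Answer: TDNFQL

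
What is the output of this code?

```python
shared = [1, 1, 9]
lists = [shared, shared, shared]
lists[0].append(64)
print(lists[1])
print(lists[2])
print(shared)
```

Key concept: list of same reference.
Step by step:
`shared = [1, 1, 9]` → shared = [1, 1, 9]
`lists = [shared, shared, shared]` → lists = [[1, 1, 9], [1, 1, 9], [1, 1, 9]]
`lists[0].append(64)` → shared = [1, 1, 9, 64]; lists = [[1, 1, 9, 64], [1, 1, 9, 64], [1, 1, 9, 64]]
`print(lists[1])` → prints [1, 1, 9, 64]
`print(lists[2])` → prints [1, 1, 9, 64]
`print(shared)` → prints [1, 1, 9, 64]

Answer:
[1, 1, 9, 64]
[1, 1, 9, 64]
[1, 1, 9, 64]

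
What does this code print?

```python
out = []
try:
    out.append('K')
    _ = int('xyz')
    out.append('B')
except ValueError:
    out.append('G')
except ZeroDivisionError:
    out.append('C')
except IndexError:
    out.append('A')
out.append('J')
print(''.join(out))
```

Execution trace: 'K' (try body) → 'G' (except ValueError) → 'J' (after the try/except). Output: KGJ

Answer: KGJ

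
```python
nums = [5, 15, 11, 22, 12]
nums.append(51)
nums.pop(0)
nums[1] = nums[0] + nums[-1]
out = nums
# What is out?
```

Trace:
`nums = [5, 15, 11, 22, 12]` → nums = [5, 15, 11, 22, 12]
`nums.append(51)` → nums = [5, 15, 11, 22, 12, 51]
`nums.pop(0)` → nums = [15, 11, 22, 12, 51]
`nums[1] = nums[0] + nums[-1]` → nums = [15, 66, 22, 12, 51]
`out = nums` → out = [15, 66, 22, 12, 51]
So out = [15, 66, 22, 12, 51]

Answer: [15, 66, 22, 12, 51]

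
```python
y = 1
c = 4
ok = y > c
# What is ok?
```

Trace:
`y = 1` → y = 1
`c = 4` → c = 4
`ok = y > c` → ok = False
So ok = False

Answer: False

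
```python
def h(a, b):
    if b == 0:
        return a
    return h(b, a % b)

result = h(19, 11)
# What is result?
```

h(19, 11) -> h(11, 8) -> h(8, 3) -> h(3, 2) -> h(2, 1) -> h(1, 0) -> 1

Answer: 1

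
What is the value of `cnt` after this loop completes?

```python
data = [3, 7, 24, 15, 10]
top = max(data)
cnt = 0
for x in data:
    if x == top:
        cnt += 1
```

Count of max value 24 in [3, 7, 24, 15, 10]
`cnt` takes the values: 0 → 1

Answer: 1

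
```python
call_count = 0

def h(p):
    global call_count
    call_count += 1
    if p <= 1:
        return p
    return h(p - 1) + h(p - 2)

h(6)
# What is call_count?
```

Calls(p) = 1 + Calls(p-1) + Calls(p-2); Calls(0)=Calls(1)=1. For p=6 this gives 25.

Answer: 25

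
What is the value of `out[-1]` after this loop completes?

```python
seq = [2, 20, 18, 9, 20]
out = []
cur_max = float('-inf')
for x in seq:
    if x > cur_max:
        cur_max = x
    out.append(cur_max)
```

Running max ends at 20
`out` takes the values: [] → [2] → [2, 20] → [2, 20, 20] → [2, 20, 20, 20] → [2, 20, 20, 20, 20]
So `out[-1]` = 20

Answer: 20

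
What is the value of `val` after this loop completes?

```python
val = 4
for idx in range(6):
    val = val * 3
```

Multiply by 3, 6 times: 4 * 3^6 = 2916
`val` takes the values: 4 → 12 → 36 → 108 → 324 → 972 → 2916

Answer: 2916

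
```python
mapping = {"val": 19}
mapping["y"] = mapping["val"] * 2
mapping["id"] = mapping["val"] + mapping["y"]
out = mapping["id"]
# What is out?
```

Trace:
`mapping = {"val": 19}` → mapping = {'val': 19}
`mapping["y"] = mapping["val"] * 2` → mapping = {'val': 19, 'y': 38}
`mapping["id"] = mapping["val"] + mapping["y"]` → mapping = {'val': 19, 'y': 38, 'id': 57}
`out = mapping["id"]` → out = 57
So out = 57

Answer: 57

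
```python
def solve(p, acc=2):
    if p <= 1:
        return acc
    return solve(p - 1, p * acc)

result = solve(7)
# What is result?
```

Accumulator trace (n, acc): (7, 2) -> (6, 14) -> (5, 84) -> (4, 420) -> (3, 1680) -> (2, 5040) -> (1, 10080) -> return 10080

Answer: 10080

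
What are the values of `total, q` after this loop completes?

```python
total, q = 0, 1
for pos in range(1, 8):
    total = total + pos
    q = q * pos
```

Sum and factorial of 1 to 7
`total, q` takes the values: (0, 1) → (1, 1) → (3, 1) → (3, 2) → (6, 2) → (6, 6) → (10, 6) → (10, 24) → (15, 24) → (15, 120) → (21, 120) → (21, 720) → (28, 720) → (28, 5040)

Answer: 28, 5040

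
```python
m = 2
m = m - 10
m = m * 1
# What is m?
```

Trace:
`m = 2` → m = 2
`m = m - 10` → m = -8
`m = m * 1` → m = -8
So m = -8

Answer: -8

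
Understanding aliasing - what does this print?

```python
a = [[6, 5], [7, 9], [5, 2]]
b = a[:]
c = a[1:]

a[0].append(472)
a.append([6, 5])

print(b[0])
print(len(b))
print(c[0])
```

Key concept: slice with nested mutation.
Step by step:
`a = [[6, 5], [7, 9], [5, 2]]` → a = [[6, 5], [7, 9], [5, 2]]
`b = a[:]` → b = [[6, 5], [7, 9], [5, 2]]
`c = a[1:]` → c = [[7, 9], [5, 2]]
`a[0].append(472)` → a = [[6, 5, 472], [7, 9], [5, 2]]; b = [[6, 5, 472], [7, 9], [5, 2]]
`a.append([6, 5])` → a = [[6, 5, 472], [7, 9], [5, 2], [6, 5]]
`print(b[0])` → prints [6, 5, 472]
`print(len(b))` → prints 3
`print(c[0])` → prints [7, 9]

Answer:
[6, 5, 472]
3
[7, 9]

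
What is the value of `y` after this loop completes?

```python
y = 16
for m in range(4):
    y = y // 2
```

Halve 4 times: 16 // 2^4 = 1
`y` takes the values: 16 → 8 → 4 → 2 → 1

Answer: 1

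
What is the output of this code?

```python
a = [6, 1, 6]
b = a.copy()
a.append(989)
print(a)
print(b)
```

Key concept: list.copy() creates independent copy.
Step by step:
`a = [6, 1, 6]` → a = [6, 1, 6]
`b = a.copy()` → b = [6, 1, 6]
`a.append(989)` → a = [6, 1, 6, 989]
`print(a)` → prints [6, 1, 6, 989]
`print(b)` → prints [6, 1, 6]

Answer:
[6, 1, 6, 989]
[6, 1, 6]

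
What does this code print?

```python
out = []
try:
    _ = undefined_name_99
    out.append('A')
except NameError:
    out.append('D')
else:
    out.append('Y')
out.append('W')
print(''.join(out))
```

Execution trace: 'D' (except NameError) → 'W' (after the try/except). Output: DW

Answer: DW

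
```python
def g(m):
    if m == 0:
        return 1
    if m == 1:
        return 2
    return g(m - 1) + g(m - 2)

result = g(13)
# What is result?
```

Build up from base cases: g(0)=1, g(1)=2, g(2)=3, g(3)=5, g(4)=8, g(5)=13, g(6)=21, ..., g(13)=610

Answer: 610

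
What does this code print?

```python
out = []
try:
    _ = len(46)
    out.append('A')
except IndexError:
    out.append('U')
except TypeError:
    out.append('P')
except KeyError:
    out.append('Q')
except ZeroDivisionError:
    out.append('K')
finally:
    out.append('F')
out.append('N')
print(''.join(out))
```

Execution trace: 'P' (except TypeError) → 'F' (finally) → 'N' (after the try/except). Output: PFN

Answer: PFN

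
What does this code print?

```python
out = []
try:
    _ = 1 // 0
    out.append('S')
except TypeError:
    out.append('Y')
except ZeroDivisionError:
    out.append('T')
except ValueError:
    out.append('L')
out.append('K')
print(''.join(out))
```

Execution trace: 'T' (except ZeroDivisionError) → 'K' (after the try/except). Output: TK

Answer: TK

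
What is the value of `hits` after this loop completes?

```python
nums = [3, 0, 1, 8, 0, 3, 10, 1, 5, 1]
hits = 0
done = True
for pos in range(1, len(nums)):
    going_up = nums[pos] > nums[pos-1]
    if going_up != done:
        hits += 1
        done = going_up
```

Count direction changes in [3, 0, 1, 8, 0, 3, 10, 1, 5, 1]
`hits` takes the values: 0 → 1 → 2 → 3 → 4 → 5 → 6 → 7

Answer: 7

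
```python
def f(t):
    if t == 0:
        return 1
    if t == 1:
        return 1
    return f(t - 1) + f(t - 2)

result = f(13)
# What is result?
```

Build up from base cases: f(0)=1, f(1)=1, f(2)=2, f(3)=3, f(4)=5, f(5)=8, f(6)=13, ..., f(13)=377

Answer: 377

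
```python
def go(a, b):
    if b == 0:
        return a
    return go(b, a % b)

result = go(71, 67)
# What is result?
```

go(71, 67) -> go(67, 4) -> go(4, 3) -> go(3, 1) -> go(1, 0) -> 1

Answer: 1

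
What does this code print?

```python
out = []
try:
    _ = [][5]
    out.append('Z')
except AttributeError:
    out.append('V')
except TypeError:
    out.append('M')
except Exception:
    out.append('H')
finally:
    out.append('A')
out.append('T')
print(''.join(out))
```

Execution trace: 'H' (except Exception) → 'A' (finally) → 'T' (after the try/except). Output: HAT

Answer: HAT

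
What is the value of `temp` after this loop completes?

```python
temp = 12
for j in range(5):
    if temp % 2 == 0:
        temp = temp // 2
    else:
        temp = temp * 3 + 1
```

Collatz-style transformation from 12
`temp` takes the values: 12 → 6 → 3 → 10 → 5 → 16

Answer: 16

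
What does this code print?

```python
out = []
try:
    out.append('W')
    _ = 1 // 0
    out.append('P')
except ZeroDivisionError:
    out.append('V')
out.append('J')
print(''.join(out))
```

Execution trace: 'W' (try body) → 'V' (except ZeroDivisionError) → 'J' (after the try/except). Output: WVJ

Answer: WVJ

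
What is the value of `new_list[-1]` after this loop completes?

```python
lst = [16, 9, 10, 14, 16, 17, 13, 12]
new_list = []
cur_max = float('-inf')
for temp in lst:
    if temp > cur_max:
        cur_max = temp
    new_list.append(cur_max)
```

Running max ends at 17
`new_list` takes the values: [] → [16] → [16, 16] → [16, 16, 16] → [16, 16, 16, 16] → [16, 16, 16, 16, 16] → [16, 16, 16, 16, 16, 17] → [16, 16, 16, 16, 16, 17, 17] → [16, 16, 16, 16, 16, 17, 17, 17]
So `new_list[-1]` = 17

Answer: 17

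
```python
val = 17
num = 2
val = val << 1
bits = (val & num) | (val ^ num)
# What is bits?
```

Trace:
`val = 17` → val = 17
`num = 2` → num = 2
`val = val << 1` → val = 34
`bits = (val & num) | (val ^ num)` → bits = 34
So bits = 34

Answer: 34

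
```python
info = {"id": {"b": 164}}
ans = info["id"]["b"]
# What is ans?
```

Trace:
`info = {"id": {"b": 164}}` → info = {'id': {'b': 164}}
`ans = info["id"]["b"]` → ans = 164
So ans = 164

Answer: 164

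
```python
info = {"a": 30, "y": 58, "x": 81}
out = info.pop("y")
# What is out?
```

Trace:
`info = {"a": 30, "y": 58, "x": 81}` → info = {'a': 30, 'y': 58, 'x': 81}
`out = info.pop("y")` → info = {'a': 30, 'x': 81}; out = 58
So out = 58

Answer: 58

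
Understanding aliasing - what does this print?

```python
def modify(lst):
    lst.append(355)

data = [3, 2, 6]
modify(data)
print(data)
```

Key concept: function modifies passed list.
Step by step:
`data = [3, 2, 6]` → data = [3, 2, 6]
`modify(data)` → data = [3, 2, 6, 355]
`print(data)` → prints [3, 2, 6, 355]

Answer: [3, 2, 6, 355]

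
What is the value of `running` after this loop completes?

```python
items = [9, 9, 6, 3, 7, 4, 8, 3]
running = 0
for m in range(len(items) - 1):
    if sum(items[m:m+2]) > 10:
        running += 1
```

Count windows with sum > 10
`running` takes the values: 0 → 1 → 2 → 3 → 4 → 5

Answer: 5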